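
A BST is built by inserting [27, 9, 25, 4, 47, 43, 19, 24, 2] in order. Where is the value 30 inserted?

Starting tree (level order): [27, 9, 47, 4, 25, 43, None, 2, None, 19, None, None, None, None, None, None, 24]
Insertion path: 27 -> 47 -> 43
Result: insert 30 as left child of 43
Final tree (level order): [27, 9, 47, 4, 25, 43, None, 2, None, 19, None, 30, None, None, None, None, 24]


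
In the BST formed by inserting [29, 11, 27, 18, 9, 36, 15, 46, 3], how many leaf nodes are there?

Tree built from: [29, 11, 27, 18, 9, 36, 15, 46, 3]
Tree (level-order array): [29, 11, 36, 9, 27, None, 46, 3, None, 18, None, None, None, None, None, 15]
Rule: A leaf has 0 children.
Per-node child counts:
  node 29: 2 child(ren)
  node 11: 2 child(ren)
  node 9: 1 child(ren)
  node 3: 0 child(ren)
  node 27: 1 child(ren)
  node 18: 1 child(ren)
  node 15: 0 child(ren)
  node 36: 1 child(ren)
  node 46: 0 child(ren)
Matching nodes: [3, 15, 46]
Count of leaf nodes: 3


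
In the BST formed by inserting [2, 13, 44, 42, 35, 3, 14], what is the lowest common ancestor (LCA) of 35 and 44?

Tree insertion order: [2, 13, 44, 42, 35, 3, 14]
Tree (level-order array): [2, None, 13, 3, 44, None, None, 42, None, 35, None, 14]
In a BST, the LCA of p=35, q=44 is the first node v on the
root-to-leaf path with p <= v <= q (go left if both < v, right if both > v).
Walk from root:
  at 2: both 35 and 44 > 2, go right
  at 13: both 35 and 44 > 13, go right
  at 44: 35 <= 44 <= 44, this is the LCA
LCA = 44


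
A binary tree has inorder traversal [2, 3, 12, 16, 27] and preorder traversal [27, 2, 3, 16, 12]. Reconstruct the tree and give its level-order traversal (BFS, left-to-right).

Inorder:  [2, 3, 12, 16, 27]
Preorder: [27, 2, 3, 16, 12]
Algorithm: preorder visits root first, so consume preorder in order;
for each root, split the current inorder slice at that value into
left-subtree inorder and right-subtree inorder, then recurse.
Recursive splits:
  root=27; inorder splits into left=[2, 3, 12, 16], right=[]
  root=2; inorder splits into left=[], right=[3, 12, 16]
  root=3; inorder splits into left=[], right=[12, 16]
  root=16; inorder splits into left=[12], right=[]
  root=12; inorder splits into left=[], right=[]
Reconstructed level-order: [27, 2, 3, 16, 12]


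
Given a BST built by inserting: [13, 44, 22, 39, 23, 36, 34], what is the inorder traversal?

Tree insertion order: [13, 44, 22, 39, 23, 36, 34]
Tree (level-order array): [13, None, 44, 22, None, None, 39, 23, None, None, 36, 34]
Inorder traversal: [13, 22, 23, 34, 36, 39, 44]


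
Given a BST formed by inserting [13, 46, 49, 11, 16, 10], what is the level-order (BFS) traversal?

Tree insertion order: [13, 46, 49, 11, 16, 10]
Tree (level-order array): [13, 11, 46, 10, None, 16, 49]
BFS from the root, enqueuing left then right child of each popped node:
  queue [13] -> pop 13, enqueue [11, 46], visited so far: [13]
  queue [11, 46] -> pop 11, enqueue [10], visited so far: [13, 11]
  queue [46, 10] -> pop 46, enqueue [16, 49], visited so far: [13, 11, 46]
  queue [10, 16, 49] -> pop 10, enqueue [none], visited so far: [13, 11, 46, 10]
  queue [16, 49] -> pop 16, enqueue [none], visited so far: [13, 11, 46, 10, 16]
  queue [49] -> pop 49, enqueue [none], visited so far: [13, 11, 46, 10, 16, 49]
Result: [13, 11, 46, 10, 16, 49]


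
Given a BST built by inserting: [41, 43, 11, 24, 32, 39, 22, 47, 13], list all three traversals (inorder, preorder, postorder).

Tree insertion order: [41, 43, 11, 24, 32, 39, 22, 47, 13]
Tree (level-order array): [41, 11, 43, None, 24, None, 47, 22, 32, None, None, 13, None, None, 39]
Inorder (L, root, R): [11, 13, 22, 24, 32, 39, 41, 43, 47]
Preorder (root, L, R): [41, 11, 24, 22, 13, 32, 39, 43, 47]
Postorder (L, R, root): [13, 22, 39, 32, 24, 11, 47, 43, 41]


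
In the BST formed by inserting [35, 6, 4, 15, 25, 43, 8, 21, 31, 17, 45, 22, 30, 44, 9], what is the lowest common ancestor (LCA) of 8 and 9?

Tree insertion order: [35, 6, 4, 15, 25, 43, 8, 21, 31, 17, 45, 22, 30, 44, 9]
Tree (level-order array): [35, 6, 43, 4, 15, None, 45, None, None, 8, 25, 44, None, None, 9, 21, 31, None, None, None, None, 17, 22, 30]
In a BST, the LCA of p=8, q=9 is the first node v on the
root-to-leaf path with p <= v <= q (go left if both < v, right if both > v).
Walk from root:
  at 35: both 8 and 9 < 35, go left
  at 6: both 8 and 9 > 6, go right
  at 15: both 8 and 9 < 15, go left
  at 8: 8 <= 8 <= 9, this is the LCA
LCA = 8


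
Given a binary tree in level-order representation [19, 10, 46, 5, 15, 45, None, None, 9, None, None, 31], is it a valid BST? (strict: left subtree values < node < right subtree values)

Level-order array: [19, 10, 46, 5, 15, 45, None, None, 9, None, None, 31]
Validate using subtree bounds (lo, hi): at each node, require lo < value < hi,
then recurse left with hi=value and right with lo=value.
Preorder trace (stopping at first violation):
  at node 19 with bounds (-inf, +inf): OK
  at node 10 with bounds (-inf, 19): OK
  at node 5 with bounds (-inf, 10): OK
  at node 9 with bounds (5, 10): OK
  at node 15 with bounds (10, 19): OK
  at node 46 with bounds (19, +inf): OK
  at node 45 with bounds (19, 46): OK
  at node 31 with bounds (19, 45): OK
No violation found at any node.
Result: Valid BST


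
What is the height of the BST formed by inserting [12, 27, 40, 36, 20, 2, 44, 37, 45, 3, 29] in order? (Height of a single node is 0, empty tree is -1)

Insertion order: [12, 27, 40, 36, 20, 2, 44, 37, 45, 3, 29]
Tree (level-order array): [12, 2, 27, None, 3, 20, 40, None, None, None, None, 36, 44, 29, 37, None, 45]
Compute height bottom-up (empty subtree = -1):
  height(3) = 1 + max(-1, -1) = 0
  height(2) = 1 + max(-1, 0) = 1
  height(20) = 1 + max(-1, -1) = 0
  height(29) = 1 + max(-1, -1) = 0
  height(37) = 1 + max(-1, -1) = 0
  height(36) = 1 + max(0, 0) = 1
  height(45) = 1 + max(-1, -1) = 0
  height(44) = 1 + max(-1, 0) = 1
  height(40) = 1 + max(1, 1) = 2
  height(27) = 1 + max(0, 2) = 3
  height(12) = 1 + max(1, 3) = 4
Height = 4


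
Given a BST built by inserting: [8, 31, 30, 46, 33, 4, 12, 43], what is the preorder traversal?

Tree insertion order: [8, 31, 30, 46, 33, 4, 12, 43]
Tree (level-order array): [8, 4, 31, None, None, 30, 46, 12, None, 33, None, None, None, None, 43]
Preorder traversal: [8, 4, 31, 30, 12, 46, 33, 43]


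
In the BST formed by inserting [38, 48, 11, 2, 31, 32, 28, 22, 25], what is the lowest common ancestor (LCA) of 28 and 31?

Tree insertion order: [38, 48, 11, 2, 31, 32, 28, 22, 25]
Tree (level-order array): [38, 11, 48, 2, 31, None, None, None, None, 28, 32, 22, None, None, None, None, 25]
In a BST, the LCA of p=28, q=31 is the first node v on the
root-to-leaf path with p <= v <= q (go left if both < v, right if both > v).
Walk from root:
  at 38: both 28 and 31 < 38, go left
  at 11: both 28 and 31 > 11, go right
  at 31: 28 <= 31 <= 31, this is the LCA
LCA = 31


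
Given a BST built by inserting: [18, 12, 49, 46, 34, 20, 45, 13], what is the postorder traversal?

Tree insertion order: [18, 12, 49, 46, 34, 20, 45, 13]
Tree (level-order array): [18, 12, 49, None, 13, 46, None, None, None, 34, None, 20, 45]
Postorder traversal: [13, 12, 20, 45, 34, 46, 49, 18]


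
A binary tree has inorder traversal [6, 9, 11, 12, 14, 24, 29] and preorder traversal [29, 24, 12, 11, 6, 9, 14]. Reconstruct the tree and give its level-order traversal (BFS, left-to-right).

Inorder:  [6, 9, 11, 12, 14, 24, 29]
Preorder: [29, 24, 12, 11, 6, 9, 14]
Algorithm: preorder visits root first, so consume preorder in order;
for each root, split the current inorder slice at that value into
left-subtree inorder and right-subtree inorder, then recurse.
Recursive splits:
  root=29; inorder splits into left=[6, 9, 11, 12, 14, 24], right=[]
  root=24; inorder splits into left=[6, 9, 11, 12, 14], right=[]
  root=12; inorder splits into left=[6, 9, 11], right=[14]
  root=11; inorder splits into left=[6, 9], right=[]
  root=6; inorder splits into left=[], right=[9]
  root=9; inorder splits into left=[], right=[]
  root=14; inorder splits into left=[], right=[]
Reconstructed level-order: [29, 24, 12, 11, 14, 6, 9]


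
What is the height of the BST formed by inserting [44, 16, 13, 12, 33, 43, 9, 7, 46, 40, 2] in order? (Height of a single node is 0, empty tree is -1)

Insertion order: [44, 16, 13, 12, 33, 43, 9, 7, 46, 40, 2]
Tree (level-order array): [44, 16, 46, 13, 33, None, None, 12, None, None, 43, 9, None, 40, None, 7, None, None, None, 2]
Compute height bottom-up (empty subtree = -1):
  height(2) = 1 + max(-1, -1) = 0
  height(7) = 1 + max(0, -1) = 1
  height(9) = 1 + max(1, -1) = 2
  height(12) = 1 + max(2, -1) = 3
  height(13) = 1 + max(3, -1) = 4
  height(40) = 1 + max(-1, -1) = 0
  height(43) = 1 + max(0, -1) = 1
  height(33) = 1 + max(-1, 1) = 2
  height(16) = 1 + max(4, 2) = 5
  height(46) = 1 + max(-1, -1) = 0
  height(44) = 1 + max(5, 0) = 6
Height = 6


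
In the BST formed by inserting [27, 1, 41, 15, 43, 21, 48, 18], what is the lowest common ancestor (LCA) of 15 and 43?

Tree insertion order: [27, 1, 41, 15, 43, 21, 48, 18]
Tree (level-order array): [27, 1, 41, None, 15, None, 43, None, 21, None, 48, 18]
In a BST, the LCA of p=15, q=43 is the first node v on the
root-to-leaf path with p <= v <= q (go left if both < v, right if both > v).
Walk from root:
  at 27: 15 <= 27 <= 43, this is the LCA
LCA = 27


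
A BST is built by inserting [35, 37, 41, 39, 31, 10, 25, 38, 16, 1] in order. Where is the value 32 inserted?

Starting tree (level order): [35, 31, 37, 10, None, None, 41, 1, 25, 39, None, None, None, 16, None, 38]
Insertion path: 35 -> 31
Result: insert 32 as right child of 31
Final tree (level order): [35, 31, 37, 10, 32, None, 41, 1, 25, None, None, 39, None, None, None, 16, None, 38]


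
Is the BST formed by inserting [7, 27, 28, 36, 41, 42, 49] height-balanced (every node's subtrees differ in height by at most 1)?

Tree (level-order array): [7, None, 27, None, 28, None, 36, None, 41, None, 42, None, 49]
Definition: a tree is height-balanced if, at every node, |h(left) - h(right)| <= 1 (empty subtree has height -1).
Bottom-up per-node check:
  node 49: h_left=-1, h_right=-1, diff=0 [OK], height=0
  node 42: h_left=-1, h_right=0, diff=1 [OK], height=1
  node 41: h_left=-1, h_right=1, diff=2 [FAIL (|-1-1|=2 > 1)], height=2
  node 36: h_left=-1, h_right=2, diff=3 [FAIL (|-1-2|=3 > 1)], height=3
  node 28: h_left=-1, h_right=3, diff=4 [FAIL (|-1-3|=4 > 1)], height=4
  node 27: h_left=-1, h_right=4, diff=5 [FAIL (|-1-4|=5 > 1)], height=5
  node 7: h_left=-1, h_right=5, diff=6 [FAIL (|-1-5|=6 > 1)], height=6
Node 41 violates the condition: |-1 - 1| = 2 > 1.
Result: Not balanced


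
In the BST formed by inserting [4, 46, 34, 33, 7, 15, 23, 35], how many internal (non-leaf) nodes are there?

Tree built from: [4, 46, 34, 33, 7, 15, 23, 35]
Tree (level-order array): [4, None, 46, 34, None, 33, 35, 7, None, None, None, None, 15, None, 23]
Rule: An internal node has at least one child.
Per-node child counts:
  node 4: 1 child(ren)
  node 46: 1 child(ren)
  node 34: 2 child(ren)
  node 33: 1 child(ren)
  node 7: 1 child(ren)
  node 15: 1 child(ren)
  node 23: 0 child(ren)
  node 35: 0 child(ren)
Matching nodes: [4, 46, 34, 33, 7, 15]
Count of internal (non-leaf) nodes: 6


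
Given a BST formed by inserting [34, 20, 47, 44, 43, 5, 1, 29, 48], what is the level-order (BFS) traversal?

Tree insertion order: [34, 20, 47, 44, 43, 5, 1, 29, 48]
Tree (level-order array): [34, 20, 47, 5, 29, 44, 48, 1, None, None, None, 43]
BFS from the root, enqueuing left then right child of each popped node:
  queue [34] -> pop 34, enqueue [20, 47], visited so far: [34]
  queue [20, 47] -> pop 20, enqueue [5, 29], visited so far: [34, 20]
  queue [47, 5, 29] -> pop 47, enqueue [44, 48], visited so far: [34, 20, 47]
  queue [5, 29, 44, 48] -> pop 5, enqueue [1], visited so far: [34, 20, 47, 5]
  queue [29, 44, 48, 1] -> pop 29, enqueue [none], visited so far: [34, 20, 47, 5, 29]
  queue [44, 48, 1] -> pop 44, enqueue [43], visited so far: [34, 20, 47, 5, 29, 44]
  queue [48, 1, 43] -> pop 48, enqueue [none], visited so far: [34, 20, 47, 5, 29, 44, 48]
  queue [1, 43] -> pop 1, enqueue [none], visited so far: [34, 20, 47, 5, 29, 44, 48, 1]
  queue [43] -> pop 43, enqueue [none], visited so far: [34, 20, 47, 5, 29, 44, 48, 1, 43]
Result: [34, 20, 47, 5, 29, 44, 48, 1, 43]


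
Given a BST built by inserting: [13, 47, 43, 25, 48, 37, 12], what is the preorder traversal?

Tree insertion order: [13, 47, 43, 25, 48, 37, 12]
Tree (level-order array): [13, 12, 47, None, None, 43, 48, 25, None, None, None, None, 37]
Preorder traversal: [13, 12, 47, 43, 25, 37, 48]


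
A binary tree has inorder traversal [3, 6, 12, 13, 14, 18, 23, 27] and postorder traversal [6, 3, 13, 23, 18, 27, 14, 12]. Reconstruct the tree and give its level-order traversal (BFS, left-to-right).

Inorder:   [3, 6, 12, 13, 14, 18, 23, 27]
Postorder: [6, 3, 13, 23, 18, 27, 14, 12]
Algorithm: postorder visits root last, so walk postorder right-to-left;
each value is the root of the current inorder slice — split it at that
value, recurse on the right subtree first, then the left.
Recursive splits:
  root=12; inorder splits into left=[3, 6], right=[13, 14, 18, 23, 27]
  root=14; inorder splits into left=[13], right=[18, 23, 27]
  root=27; inorder splits into left=[18, 23], right=[]
  root=18; inorder splits into left=[], right=[23]
  root=23; inorder splits into left=[], right=[]
  root=13; inorder splits into left=[], right=[]
  root=3; inorder splits into left=[], right=[6]
  root=6; inorder splits into left=[], right=[]
Reconstructed level-order: [12, 3, 14, 6, 13, 27, 18, 23]


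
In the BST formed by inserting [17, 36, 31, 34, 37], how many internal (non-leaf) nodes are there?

Tree built from: [17, 36, 31, 34, 37]
Tree (level-order array): [17, None, 36, 31, 37, None, 34]
Rule: An internal node has at least one child.
Per-node child counts:
  node 17: 1 child(ren)
  node 36: 2 child(ren)
  node 31: 1 child(ren)
  node 34: 0 child(ren)
  node 37: 0 child(ren)
Matching nodes: [17, 36, 31]
Count of internal (non-leaf) nodes: 3


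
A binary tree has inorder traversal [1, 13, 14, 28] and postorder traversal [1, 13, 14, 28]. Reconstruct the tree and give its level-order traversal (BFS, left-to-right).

Inorder:   [1, 13, 14, 28]
Postorder: [1, 13, 14, 28]
Algorithm: postorder visits root last, so walk postorder right-to-left;
each value is the root of the current inorder slice — split it at that
value, recurse on the right subtree first, then the left.
Recursive splits:
  root=28; inorder splits into left=[1, 13, 14], right=[]
  root=14; inorder splits into left=[1, 13], right=[]
  root=13; inorder splits into left=[1], right=[]
  root=1; inorder splits into left=[], right=[]
Reconstructed level-order: [28, 14, 13, 1]


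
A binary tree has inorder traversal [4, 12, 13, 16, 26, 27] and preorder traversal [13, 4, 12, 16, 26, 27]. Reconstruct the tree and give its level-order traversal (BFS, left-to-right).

Inorder:  [4, 12, 13, 16, 26, 27]
Preorder: [13, 4, 12, 16, 26, 27]
Algorithm: preorder visits root first, so consume preorder in order;
for each root, split the current inorder slice at that value into
left-subtree inorder and right-subtree inorder, then recurse.
Recursive splits:
  root=13; inorder splits into left=[4, 12], right=[16, 26, 27]
  root=4; inorder splits into left=[], right=[12]
  root=12; inorder splits into left=[], right=[]
  root=16; inorder splits into left=[], right=[26, 27]
  root=26; inorder splits into left=[], right=[27]
  root=27; inorder splits into left=[], right=[]
Reconstructed level-order: [13, 4, 16, 12, 26, 27]


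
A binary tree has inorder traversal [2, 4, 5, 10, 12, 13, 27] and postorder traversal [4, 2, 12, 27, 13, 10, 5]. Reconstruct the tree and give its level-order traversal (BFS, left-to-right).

Inorder:   [2, 4, 5, 10, 12, 13, 27]
Postorder: [4, 2, 12, 27, 13, 10, 5]
Algorithm: postorder visits root last, so walk postorder right-to-left;
each value is the root of the current inorder slice — split it at that
value, recurse on the right subtree first, then the left.
Recursive splits:
  root=5; inorder splits into left=[2, 4], right=[10, 12, 13, 27]
  root=10; inorder splits into left=[], right=[12, 13, 27]
  root=13; inorder splits into left=[12], right=[27]
  root=27; inorder splits into left=[], right=[]
  root=12; inorder splits into left=[], right=[]
  root=2; inorder splits into left=[], right=[4]
  root=4; inorder splits into left=[], right=[]
Reconstructed level-order: [5, 2, 10, 4, 13, 12, 27]


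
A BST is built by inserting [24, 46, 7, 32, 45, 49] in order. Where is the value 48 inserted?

Starting tree (level order): [24, 7, 46, None, None, 32, 49, None, 45]
Insertion path: 24 -> 46 -> 49
Result: insert 48 as left child of 49
Final tree (level order): [24, 7, 46, None, None, 32, 49, None, 45, 48]


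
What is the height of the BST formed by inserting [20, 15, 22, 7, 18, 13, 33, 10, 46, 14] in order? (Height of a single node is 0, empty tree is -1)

Insertion order: [20, 15, 22, 7, 18, 13, 33, 10, 46, 14]
Tree (level-order array): [20, 15, 22, 7, 18, None, 33, None, 13, None, None, None, 46, 10, 14]
Compute height bottom-up (empty subtree = -1):
  height(10) = 1 + max(-1, -1) = 0
  height(14) = 1 + max(-1, -1) = 0
  height(13) = 1 + max(0, 0) = 1
  height(7) = 1 + max(-1, 1) = 2
  height(18) = 1 + max(-1, -1) = 0
  height(15) = 1 + max(2, 0) = 3
  height(46) = 1 + max(-1, -1) = 0
  height(33) = 1 + max(-1, 0) = 1
  height(22) = 1 + max(-1, 1) = 2
  height(20) = 1 + max(3, 2) = 4
Height = 4


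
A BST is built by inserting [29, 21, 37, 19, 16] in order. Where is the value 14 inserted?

Starting tree (level order): [29, 21, 37, 19, None, None, None, 16]
Insertion path: 29 -> 21 -> 19 -> 16
Result: insert 14 as left child of 16
Final tree (level order): [29, 21, 37, 19, None, None, None, 16, None, 14]


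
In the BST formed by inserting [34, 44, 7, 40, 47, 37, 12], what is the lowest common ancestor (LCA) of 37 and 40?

Tree insertion order: [34, 44, 7, 40, 47, 37, 12]
Tree (level-order array): [34, 7, 44, None, 12, 40, 47, None, None, 37]
In a BST, the LCA of p=37, q=40 is the first node v on the
root-to-leaf path with p <= v <= q (go left if both < v, right if both > v).
Walk from root:
  at 34: both 37 and 40 > 34, go right
  at 44: both 37 and 40 < 44, go left
  at 40: 37 <= 40 <= 40, this is the LCA
LCA = 40


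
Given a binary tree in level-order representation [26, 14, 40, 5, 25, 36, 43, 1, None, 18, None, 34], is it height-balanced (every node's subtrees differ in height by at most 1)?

Tree (level-order array): [26, 14, 40, 5, 25, 36, 43, 1, None, 18, None, 34]
Definition: a tree is height-balanced if, at every node, |h(left) - h(right)| <= 1 (empty subtree has height -1).
Bottom-up per-node check:
  node 1: h_left=-1, h_right=-1, diff=0 [OK], height=0
  node 5: h_left=0, h_right=-1, diff=1 [OK], height=1
  node 18: h_left=-1, h_right=-1, diff=0 [OK], height=0
  node 25: h_left=0, h_right=-1, diff=1 [OK], height=1
  node 14: h_left=1, h_right=1, diff=0 [OK], height=2
  node 34: h_left=-1, h_right=-1, diff=0 [OK], height=0
  node 36: h_left=0, h_right=-1, diff=1 [OK], height=1
  node 43: h_left=-1, h_right=-1, diff=0 [OK], height=0
  node 40: h_left=1, h_right=0, diff=1 [OK], height=2
  node 26: h_left=2, h_right=2, diff=0 [OK], height=3
All nodes satisfy the balance condition.
Result: Balanced


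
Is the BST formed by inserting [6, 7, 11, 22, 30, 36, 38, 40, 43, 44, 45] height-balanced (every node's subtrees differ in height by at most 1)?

Tree (level-order array): [6, None, 7, None, 11, None, 22, None, 30, None, 36, None, 38, None, 40, None, 43, None, 44, None, 45]
Definition: a tree is height-balanced if, at every node, |h(left) - h(right)| <= 1 (empty subtree has height -1).
Bottom-up per-node check:
  node 45: h_left=-1, h_right=-1, diff=0 [OK], height=0
  node 44: h_left=-1, h_right=0, diff=1 [OK], height=1
  node 43: h_left=-1, h_right=1, diff=2 [FAIL (|-1-1|=2 > 1)], height=2
  node 40: h_left=-1, h_right=2, diff=3 [FAIL (|-1-2|=3 > 1)], height=3
  node 38: h_left=-1, h_right=3, diff=4 [FAIL (|-1-3|=4 > 1)], height=4
  node 36: h_left=-1, h_right=4, diff=5 [FAIL (|-1-4|=5 > 1)], height=5
  node 30: h_left=-1, h_right=5, diff=6 [FAIL (|-1-5|=6 > 1)], height=6
  node 22: h_left=-1, h_right=6, diff=7 [FAIL (|-1-6|=7 > 1)], height=7
  node 11: h_left=-1, h_right=7, diff=8 [FAIL (|-1-7|=8 > 1)], height=8
  node 7: h_left=-1, h_right=8, diff=9 [FAIL (|-1-8|=9 > 1)], height=9
  node 6: h_left=-1, h_right=9, diff=10 [FAIL (|-1-9|=10 > 1)], height=10
Node 43 violates the condition: |-1 - 1| = 2 > 1.
Result: Not balanced


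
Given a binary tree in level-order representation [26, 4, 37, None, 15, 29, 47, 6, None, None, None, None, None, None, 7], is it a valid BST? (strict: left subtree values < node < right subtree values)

Level-order array: [26, 4, 37, None, 15, 29, 47, 6, None, None, None, None, None, None, 7]
Validate using subtree bounds (lo, hi): at each node, require lo < value < hi,
then recurse left with hi=value and right with lo=value.
Preorder trace (stopping at first violation):
  at node 26 with bounds (-inf, +inf): OK
  at node 4 with bounds (-inf, 26): OK
  at node 15 with bounds (4, 26): OK
  at node 6 with bounds (4, 15): OK
  at node 7 with bounds (6, 15): OK
  at node 37 with bounds (26, +inf): OK
  at node 29 with bounds (26, 37): OK
  at node 47 with bounds (37, +inf): OK
No violation found at any node.
Result: Valid BST


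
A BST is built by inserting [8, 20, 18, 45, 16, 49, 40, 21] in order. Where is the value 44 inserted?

Starting tree (level order): [8, None, 20, 18, 45, 16, None, 40, 49, None, None, 21]
Insertion path: 8 -> 20 -> 45 -> 40
Result: insert 44 as right child of 40
Final tree (level order): [8, None, 20, 18, 45, 16, None, 40, 49, None, None, 21, 44]


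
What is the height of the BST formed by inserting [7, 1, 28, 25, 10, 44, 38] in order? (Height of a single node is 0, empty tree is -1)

Insertion order: [7, 1, 28, 25, 10, 44, 38]
Tree (level-order array): [7, 1, 28, None, None, 25, 44, 10, None, 38]
Compute height bottom-up (empty subtree = -1):
  height(1) = 1 + max(-1, -1) = 0
  height(10) = 1 + max(-1, -1) = 0
  height(25) = 1 + max(0, -1) = 1
  height(38) = 1 + max(-1, -1) = 0
  height(44) = 1 + max(0, -1) = 1
  height(28) = 1 + max(1, 1) = 2
  height(7) = 1 + max(0, 2) = 3
Height = 3


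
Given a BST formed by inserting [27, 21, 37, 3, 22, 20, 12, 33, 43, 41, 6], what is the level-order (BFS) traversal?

Tree insertion order: [27, 21, 37, 3, 22, 20, 12, 33, 43, 41, 6]
Tree (level-order array): [27, 21, 37, 3, 22, 33, 43, None, 20, None, None, None, None, 41, None, 12, None, None, None, 6]
BFS from the root, enqueuing left then right child of each popped node:
  queue [27] -> pop 27, enqueue [21, 37], visited so far: [27]
  queue [21, 37] -> pop 21, enqueue [3, 22], visited so far: [27, 21]
  queue [37, 3, 22] -> pop 37, enqueue [33, 43], visited so far: [27, 21, 37]
  queue [3, 22, 33, 43] -> pop 3, enqueue [20], visited so far: [27, 21, 37, 3]
  queue [22, 33, 43, 20] -> pop 22, enqueue [none], visited so far: [27, 21, 37, 3, 22]
  queue [33, 43, 20] -> pop 33, enqueue [none], visited so far: [27, 21, 37, 3, 22, 33]
  queue [43, 20] -> pop 43, enqueue [41], visited so far: [27, 21, 37, 3, 22, 33, 43]
  queue [20, 41] -> pop 20, enqueue [12], visited so far: [27, 21, 37, 3, 22, 33, 43, 20]
  queue [41, 12] -> pop 41, enqueue [none], visited so far: [27, 21, 37, 3, 22, 33, 43, 20, 41]
  queue [12] -> pop 12, enqueue [6], visited so far: [27, 21, 37, 3, 22, 33, 43, 20, 41, 12]
  queue [6] -> pop 6, enqueue [none], visited so far: [27, 21, 37, 3, 22, 33, 43, 20, 41, 12, 6]
Result: [27, 21, 37, 3, 22, 33, 43, 20, 41, 12, 6]


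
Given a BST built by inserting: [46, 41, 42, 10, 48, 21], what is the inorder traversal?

Tree insertion order: [46, 41, 42, 10, 48, 21]
Tree (level-order array): [46, 41, 48, 10, 42, None, None, None, 21]
Inorder traversal: [10, 21, 41, 42, 46, 48]


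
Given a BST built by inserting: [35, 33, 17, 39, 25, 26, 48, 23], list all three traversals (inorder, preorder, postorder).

Tree insertion order: [35, 33, 17, 39, 25, 26, 48, 23]
Tree (level-order array): [35, 33, 39, 17, None, None, 48, None, 25, None, None, 23, 26]
Inorder (L, root, R): [17, 23, 25, 26, 33, 35, 39, 48]
Preorder (root, L, R): [35, 33, 17, 25, 23, 26, 39, 48]
Postorder (L, R, root): [23, 26, 25, 17, 33, 48, 39, 35]


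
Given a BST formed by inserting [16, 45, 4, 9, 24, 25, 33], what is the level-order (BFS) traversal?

Tree insertion order: [16, 45, 4, 9, 24, 25, 33]
Tree (level-order array): [16, 4, 45, None, 9, 24, None, None, None, None, 25, None, 33]
BFS from the root, enqueuing left then right child of each popped node:
  queue [16] -> pop 16, enqueue [4, 45], visited so far: [16]
  queue [4, 45] -> pop 4, enqueue [9], visited so far: [16, 4]
  queue [45, 9] -> pop 45, enqueue [24], visited so far: [16, 4, 45]
  queue [9, 24] -> pop 9, enqueue [none], visited so far: [16, 4, 45, 9]
  queue [24] -> pop 24, enqueue [25], visited so far: [16, 4, 45, 9, 24]
  queue [25] -> pop 25, enqueue [33], visited so far: [16, 4, 45, 9, 24, 25]
  queue [33] -> pop 33, enqueue [none], visited so far: [16, 4, 45, 9, 24, 25, 33]
Result: [16, 4, 45, 9, 24, 25, 33]


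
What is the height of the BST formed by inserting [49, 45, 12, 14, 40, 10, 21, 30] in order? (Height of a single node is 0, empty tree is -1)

Insertion order: [49, 45, 12, 14, 40, 10, 21, 30]
Tree (level-order array): [49, 45, None, 12, None, 10, 14, None, None, None, 40, 21, None, None, 30]
Compute height bottom-up (empty subtree = -1):
  height(10) = 1 + max(-1, -1) = 0
  height(30) = 1 + max(-1, -1) = 0
  height(21) = 1 + max(-1, 0) = 1
  height(40) = 1 + max(1, -1) = 2
  height(14) = 1 + max(-1, 2) = 3
  height(12) = 1 + max(0, 3) = 4
  height(45) = 1 + max(4, -1) = 5
  height(49) = 1 + max(5, -1) = 6
Height = 6


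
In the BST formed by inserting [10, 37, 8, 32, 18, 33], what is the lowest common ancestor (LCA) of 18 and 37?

Tree insertion order: [10, 37, 8, 32, 18, 33]
Tree (level-order array): [10, 8, 37, None, None, 32, None, 18, 33]
In a BST, the LCA of p=18, q=37 is the first node v on the
root-to-leaf path with p <= v <= q (go left if both < v, right if both > v).
Walk from root:
  at 10: both 18 and 37 > 10, go right
  at 37: 18 <= 37 <= 37, this is the LCA
LCA = 37


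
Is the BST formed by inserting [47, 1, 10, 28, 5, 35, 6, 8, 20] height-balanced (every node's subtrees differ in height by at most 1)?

Tree (level-order array): [47, 1, None, None, 10, 5, 28, None, 6, 20, 35, None, 8]
Definition: a tree is height-balanced if, at every node, |h(left) - h(right)| <= 1 (empty subtree has height -1).
Bottom-up per-node check:
  node 8: h_left=-1, h_right=-1, diff=0 [OK], height=0
  node 6: h_left=-1, h_right=0, diff=1 [OK], height=1
  node 5: h_left=-1, h_right=1, diff=2 [FAIL (|-1-1|=2 > 1)], height=2
  node 20: h_left=-1, h_right=-1, diff=0 [OK], height=0
  node 35: h_left=-1, h_right=-1, diff=0 [OK], height=0
  node 28: h_left=0, h_right=0, diff=0 [OK], height=1
  node 10: h_left=2, h_right=1, diff=1 [OK], height=3
  node 1: h_left=-1, h_right=3, diff=4 [FAIL (|-1-3|=4 > 1)], height=4
  node 47: h_left=4, h_right=-1, diff=5 [FAIL (|4--1|=5 > 1)], height=5
Node 5 violates the condition: |-1 - 1| = 2 > 1.
Result: Not balanced


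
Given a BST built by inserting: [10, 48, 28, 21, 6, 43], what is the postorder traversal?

Tree insertion order: [10, 48, 28, 21, 6, 43]
Tree (level-order array): [10, 6, 48, None, None, 28, None, 21, 43]
Postorder traversal: [6, 21, 43, 28, 48, 10]


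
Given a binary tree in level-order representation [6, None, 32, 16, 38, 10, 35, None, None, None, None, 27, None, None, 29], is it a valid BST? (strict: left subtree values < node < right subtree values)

Level-order array: [6, None, 32, 16, 38, 10, 35, None, None, None, None, 27, None, None, 29]
Validate using subtree bounds (lo, hi): at each node, require lo < value < hi,
then recurse left with hi=value and right with lo=value.
Preorder trace (stopping at first violation):
  at node 6 with bounds (-inf, +inf): OK
  at node 32 with bounds (6, +inf): OK
  at node 16 with bounds (6, 32): OK
  at node 10 with bounds (6, 16): OK
  at node 35 with bounds (16, 32): VIOLATION
Node 35 violates its bound: not (16 < 35 < 32).
Result: Not a valid BST


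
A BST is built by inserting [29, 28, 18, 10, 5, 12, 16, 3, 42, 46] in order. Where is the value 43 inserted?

Starting tree (level order): [29, 28, 42, 18, None, None, 46, 10, None, None, None, 5, 12, 3, None, None, 16]
Insertion path: 29 -> 42 -> 46
Result: insert 43 as left child of 46
Final tree (level order): [29, 28, 42, 18, None, None, 46, 10, None, 43, None, 5, 12, None, None, 3, None, None, 16]


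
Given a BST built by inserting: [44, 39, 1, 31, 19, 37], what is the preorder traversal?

Tree insertion order: [44, 39, 1, 31, 19, 37]
Tree (level-order array): [44, 39, None, 1, None, None, 31, 19, 37]
Preorder traversal: [44, 39, 1, 31, 19, 37]


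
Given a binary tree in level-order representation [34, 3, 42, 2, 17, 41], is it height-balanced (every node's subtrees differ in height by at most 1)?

Tree (level-order array): [34, 3, 42, 2, 17, 41]
Definition: a tree is height-balanced if, at every node, |h(left) - h(right)| <= 1 (empty subtree has height -1).
Bottom-up per-node check:
  node 2: h_left=-1, h_right=-1, diff=0 [OK], height=0
  node 17: h_left=-1, h_right=-1, diff=0 [OK], height=0
  node 3: h_left=0, h_right=0, diff=0 [OK], height=1
  node 41: h_left=-1, h_right=-1, diff=0 [OK], height=0
  node 42: h_left=0, h_right=-1, diff=1 [OK], height=1
  node 34: h_left=1, h_right=1, diff=0 [OK], height=2
All nodes satisfy the balance condition.
Result: Balanced


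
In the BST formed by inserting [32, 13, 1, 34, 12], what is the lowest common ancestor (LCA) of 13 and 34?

Tree insertion order: [32, 13, 1, 34, 12]
Tree (level-order array): [32, 13, 34, 1, None, None, None, None, 12]
In a BST, the LCA of p=13, q=34 is the first node v on the
root-to-leaf path with p <= v <= q (go left if both < v, right if both > v).
Walk from root:
  at 32: 13 <= 32 <= 34, this is the LCA
LCA = 32


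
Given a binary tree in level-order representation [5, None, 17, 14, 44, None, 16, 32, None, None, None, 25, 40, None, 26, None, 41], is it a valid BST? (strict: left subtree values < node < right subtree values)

Level-order array: [5, None, 17, 14, 44, None, 16, 32, None, None, None, 25, 40, None, 26, None, 41]
Validate using subtree bounds (lo, hi): at each node, require lo < value < hi,
then recurse left with hi=value and right with lo=value.
Preorder trace (stopping at first violation):
  at node 5 with bounds (-inf, +inf): OK
  at node 17 with bounds (5, +inf): OK
  at node 14 with bounds (5, 17): OK
  at node 16 with bounds (14, 17): OK
  at node 44 with bounds (17, +inf): OK
  at node 32 with bounds (17, 44): OK
  at node 25 with bounds (17, 32): OK
  at node 26 with bounds (25, 32): OK
  at node 40 with bounds (32, 44): OK
  at node 41 with bounds (40, 44): OK
No violation found at any node.
Result: Valid BST


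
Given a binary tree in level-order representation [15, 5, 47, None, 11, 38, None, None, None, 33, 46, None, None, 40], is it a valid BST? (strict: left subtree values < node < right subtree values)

Level-order array: [15, 5, 47, None, 11, 38, None, None, None, 33, 46, None, None, 40]
Validate using subtree bounds (lo, hi): at each node, require lo < value < hi,
then recurse left with hi=value and right with lo=value.
Preorder trace (stopping at first violation):
  at node 15 with bounds (-inf, +inf): OK
  at node 5 with bounds (-inf, 15): OK
  at node 11 with bounds (5, 15): OK
  at node 47 with bounds (15, +inf): OK
  at node 38 with bounds (15, 47): OK
  at node 33 with bounds (15, 38): OK
  at node 46 with bounds (38, 47): OK
  at node 40 with bounds (38, 46): OK
No violation found at any node.
Result: Valid BST


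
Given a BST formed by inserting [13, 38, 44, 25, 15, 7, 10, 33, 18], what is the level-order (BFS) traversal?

Tree insertion order: [13, 38, 44, 25, 15, 7, 10, 33, 18]
Tree (level-order array): [13, 7, 38, None, 10, 25, 44, None, None, 15, 33, None, None, None, 18]
BFS from the root, enqueuing left then right child of each popped node:
  queue [13] -> pop 13, enqueue [7, 38], visited so far: [13]
  queue [7, 38] -> pop 7, enqueue [10], visited so far: [13, 7]
  queue [38, 10] -> pop 38, enqueue [25, 44], visited so far: [13, 7, 38]
  queue [10, 25, 44] -> pop 10, enqueue [none], visited so far: [13, 7, 38, 10]
  queue [25, 44] -> pop 25, enqueue [15, 33], visited so far: [13, 7, 38, 10, 25]
  queue [44, 15, 33] -> pop 44, enqueue [none], visited so far: [13, 7, 38, 10, 25, 44]
  queue [15, 33] -> pop 15, enqueue [18], visited so far: [13, 7, 38, 10, 25, 44, 15]
  queue [33, 18] -> pop 33, enqueue [none], visited so far: [13, 7, 38, 10, 25, 44, 15, 33]
  queue [18] -> pop 18, enqueue [none], visited so far: [13, 7, 38, 10, 25, 44, 15, 33, 18]
Result: [13, 7, 38, 10, 25, 44, 15, 33, 18]


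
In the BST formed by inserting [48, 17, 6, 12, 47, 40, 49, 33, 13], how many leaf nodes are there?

Tree built from: [48, 17, 6, 12, 47, 40, 49, 33, 13]
Tree (level-order array): [48, 17, 49, 6, 47, None, None, None, 12, 40, None, None, 13, 33]
Rule: A leaf has 0 children.
Per-node child counts:
  node 48: 2 child(ren)
  node 17: 2 child(ren)
  node 6: 1 child(ren)
  node 12: 1 child(ren)
  node 13: 0 child(ren)
  node 47: 1 child(ren)
  node 40: 1 child(ren)
  node 33: 0 child(ren)
  node 49: 0 child(ren)
Matching nodes: [13, 33, 49]
Count of leaf nodes: 3


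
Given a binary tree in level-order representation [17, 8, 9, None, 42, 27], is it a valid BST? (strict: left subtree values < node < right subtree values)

Level-order array: [17, 8, 9, None, 42, 27]
Validate using subtree bounds (lo, hi): at each node, require lo < value < hi,
then recurse left with hi=value and right with lo=value.
Preorder trace (stopping at first violation):
  at node 17 with bounds (-inf, +inf): OK
  at node 8 with bounds (-inf, 17): OK
  at node 42 with bounds (8, 17): VIOLATION
Node 42 violates its bound: not (8 < 42 < 17).
Result: Not a valid BST


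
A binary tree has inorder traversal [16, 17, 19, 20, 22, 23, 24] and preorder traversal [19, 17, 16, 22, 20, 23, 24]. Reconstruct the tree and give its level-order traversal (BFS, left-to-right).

Inorder:  [16, 17, 19, 20, 22, 23, 24]
Preorder: [19, 17, 16, 22, 20, 23, 24]
Algorithm: preorder visits root first, so consume preorder in order;
for each root, split the current inorder slice at that value into
left-subtree inorder and right-subtree inorder, then recurse.
Recursive splits:
  root=19; inorder splits into left=[16, 17], right=[20, 22, 23, 24]
  root=17; inorder splits into left=[16], right=[]
  root=16; inorder splits into left=[], right=[]
  root=22; inorder splits into left=[20], right=[23, 24]
  root=20; inorder splits into left=[], right=[]
  root=23; inorder splits into left=[], right=[24]
  root=24; inorder splits into left=[], right=[]
Reconstructed level-order: [19, 17, 22, 16, 20, 23, 24]


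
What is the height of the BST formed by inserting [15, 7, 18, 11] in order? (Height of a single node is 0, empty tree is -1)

Insertion order: [15, 7, 18, 11]
Tree (level-order array): [15, 7, 18, None, 11]
Compute height bottom-up (empty subtree = -1):
  height(11) = 1 + max(-1, -1) = 0
  height(7) = 1 + max(-1, 0) = 1
  height(18) = 1 + max(-1, -1) = 0
  height(15) = 1 + max(1, 0) = 2
Height = 2


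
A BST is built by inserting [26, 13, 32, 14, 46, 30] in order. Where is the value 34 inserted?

Starting tree (level order): [26, 13, 32, None, 14, 30, 46]
Insertion path: 26 -> 32 -> 46
Result: insert 34 as left child of 46
Final tree (level order): [26, 13, 32, None, 14, 30, 46, None, None, None, None, 34]


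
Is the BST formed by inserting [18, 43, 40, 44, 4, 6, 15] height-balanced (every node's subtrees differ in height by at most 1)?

Tree (level-order array): [18, 4, 43, None, 6, 40, 44, None, 15]
Definition: a tree is height-balanced if, at every node, |h(left) - h(right)| <= 1 (empty subtree has height -1).
Bottom-up per-node check:
  node 15: h_left=-1, h_right=-1, diff=0 [OK], height=0
  node 6: h_left=-1, h_right=0, diff=1 [OK], height=1
  node 4: h_left=-1, h_right=1, diff=2 [FAIL (|-1-1|=2 > 1)], height=2
  node 40: h_left=-1, h_right=-1, diff=0 [OK], height=0
  node 44: h_left=-1, h_right=-1, diff=0 [OK], height=0
  node 43: h_left=0, h_right=0, diff=0 [OK], height=1
  node 18: h_left=2, h_right=1, diff=1 [OK], height=3
Node 4 violates the condition: |-1 - 1| = 2 > 1.
Result: Not balanced


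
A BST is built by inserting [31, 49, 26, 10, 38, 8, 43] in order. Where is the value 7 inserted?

Starting tree (level order): [31, 26, 49, 10, None, 38, None, 8, None, None, 43]
Insertion path: 31 -> 26 -> 10 -> 8
Result: insert 7 as left child of 8
Final tree (level order): [31, 26, 49, 10, None, 38, None, 8, None, None, 43, 7]


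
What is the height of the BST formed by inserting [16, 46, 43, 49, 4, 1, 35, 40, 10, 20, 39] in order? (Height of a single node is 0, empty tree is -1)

Insertion order: [16, 46, 43, 49, 4, 1, 35, 40, 10, 20, 39]
Tree (level-order array): [16, 4, 46, 1, 10, 43, 49, None, None, None, None, 35, None, None, None, 20, 40, None, None, 39]
Compute height bottom-up (empty subtree = -1):
  height(1) = 1 + max(-1, -1) = 0
  height(10) = 1 + max(-1, -1) = 0
  height(4) = 1 + max(0, 0) = 1
  height(20) = 1 + max(-1, -1) = 0
  height(39) = 1 + max(-1, -1) = 0
  height(40) = 1 + max(0, -1) = 1
  height(35) = 1 + max(0, 1) = 2
  height(43) = 1 + max(2, -1) = 3
  height(49) = 1 + max(-1, -1) = 0
  height(46) = 1 + max(3, 0) = 4
  height(16) = 1 + max(1, 4) = 5
Height = 5


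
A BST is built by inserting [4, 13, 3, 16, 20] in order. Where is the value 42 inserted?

Starting tree (level order): [4, 3, 13, None, None, None, 16, None, 20]
Insertion path: 4 -> 13 -> 16 -> 20
Result: insert 42 as right child of 20
Final tree (level order): [4, 3, 13, None, None, None, 16, None, 20, None, 42]


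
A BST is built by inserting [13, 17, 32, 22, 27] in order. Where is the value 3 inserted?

Starting tree (level order): [13, None, 17, None, 32, 22, None, None, 27]
Insertion path: 13
Result: insert 3 as left child of 13
Final tree (level order): [13, 3, 17, None, None, None, 32, 22, None, None, 27]


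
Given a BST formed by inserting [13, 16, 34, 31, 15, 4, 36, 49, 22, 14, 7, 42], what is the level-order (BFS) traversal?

Tree insertion order: [13, 16, 34, 31, 15, 4, 36, 49, 22, 14, 7, 42]
Tree (level-order array): [13, 4, 16, None, 7, 15, 34, None, None, 14, None, 31, 36, None, None, 22, None, None, 49, None, None, 42]
BFS from the root, enqueuing left then right child of each popped node:
  queue [13] -> pop 13, enqueue [4, 16], visited so far: [13]
  queue [4, 16] -> pop 4, enqueue [7], visited so far: [13, 4]
  queue [16, 7] -> pop 16, enqueue [15, 34], visited so far: [13, 4, 16]
  queue [7, 15, 34] -> pop 7, enqueue [none], visited so far: [13, 4, 16, 7]
  queue [15, 34] -> pop 15, enqueue [14], visited so far: [13, 4, 16, 7, 15]
  queue [34, 14] -> pop 34, enqueue [31, 36], visited so far: [13, 4, 16, 7, 15, 34]
  queue [14, 31, 36] -> pop 14, enqueue [none], visited so far: [13, 4, 16, 7, 15, 34, 14]
  queue [31, 36] -> pop 31, enqueue [22], visited so far: [13, 4, 16, 7, 15, 34, 14, 31]
  queue [36, 22] -> pop 36, enqueue [49], visited so far: [13, 4, 16, 7, 15, 34, 14, 31, 36]
  queue [22, 49] -> pop 22, enqueue [none], visited so far: [13, 4, 16, 7, 15, 34, 14, 31, 36, 22]
  queue [49] -> pop 49, enqueue [42], visited so far: [13, 4, 16, 7, 15, 34, 14, 31, 36, 22, 49]
  queue [42] -> pop 42, enqueue [none], visited so far: [13, 4, 16, 7, 15, 34, 14, 31, 36, 22, 49, 42]
Result: [13, 4, 16, 7, 15, 34, 14, 31, 36, 22, 49, 42]


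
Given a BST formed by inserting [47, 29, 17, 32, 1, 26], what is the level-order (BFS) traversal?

Tree insertion order: [47, 29, 17, 32, 1, 26]
Tree (level-order array): [47, 29, None, 17, 32, 1, 26]
BFS from the root, enqueuing left then right child of each popped node:
  queue [47] -> pop 47, enqueue [29], visited so far: [47]
  queue [29] -> pop 29, enqueue [17, 32], visited so far: [47, 29]
  queue [17, 32] -> pop 17, enqueue [1, 26], visited so far: [47, 29, 17]
  queue [32, 1, 26] -> pop 32, enqueue [none], visited so far: [47, 29, 17, 32]
  queue [1, 26] -> pop 1, enqueue [none], visited so far: [47, 29, 17, 32, 1]
  queue [26] -> pop 26, enqueue [none], visited so far: [47, 29, 17, 32, 1, 26]
Result: [47, 29, 17, 32, 1, 26]
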